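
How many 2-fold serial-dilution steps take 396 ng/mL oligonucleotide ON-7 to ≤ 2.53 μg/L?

8

Need 2ⁿ ≥ 157, so n ≥ log(157)/log(2) = 7.29.
Minimum whole steps: n = 8.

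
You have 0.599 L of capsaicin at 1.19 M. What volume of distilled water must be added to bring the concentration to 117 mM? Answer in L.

5.49 L

117 mM = 0.117 M.
V₂ = C₁V₁/C₂ = 1.19 × 0.599 / 0.117 = 6.09 L.
Diluent to add = V₂ − V₁ = 6.09 − 0.599 = 5.49 L.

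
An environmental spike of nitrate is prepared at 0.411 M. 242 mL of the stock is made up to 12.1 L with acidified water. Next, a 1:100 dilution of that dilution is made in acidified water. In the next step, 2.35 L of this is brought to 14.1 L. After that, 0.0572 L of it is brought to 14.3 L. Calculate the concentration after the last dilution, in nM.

54.8 nM

Overall dilution factor = 50 × 100 × 6 × 250 = 7.50 × 10⁶.
0.411 M / 7.50 × 10⁶ = 5.48 × 10⁻⁸ M = 54.8 nM.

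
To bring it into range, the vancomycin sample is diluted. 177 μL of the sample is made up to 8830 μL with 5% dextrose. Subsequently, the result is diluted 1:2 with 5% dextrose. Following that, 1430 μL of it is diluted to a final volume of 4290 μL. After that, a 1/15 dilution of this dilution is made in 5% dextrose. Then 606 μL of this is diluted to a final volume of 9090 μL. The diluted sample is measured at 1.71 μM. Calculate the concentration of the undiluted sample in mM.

115 mM

Overall dilution factor = 49.89 × 2 × 3 × 15 × 15 = 6.73 × 10⁴.
Original = 1.71 μM × 6.73 × 10⁴ = 1.15 × 10⁵ μM = 115 mM.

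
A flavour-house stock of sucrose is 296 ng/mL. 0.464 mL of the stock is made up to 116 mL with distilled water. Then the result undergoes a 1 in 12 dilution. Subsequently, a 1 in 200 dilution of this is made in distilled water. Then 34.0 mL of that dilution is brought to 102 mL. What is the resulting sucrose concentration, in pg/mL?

0.164 pg/mL

Overall dilution factor = 250 × 12 × 200 × 3 = 1.80 × 10⁶.
296 ng/mL / 1.80 × 10⁶ = 1.64 × 10⁻⁴ ng/mL = 0.164 pg/mL.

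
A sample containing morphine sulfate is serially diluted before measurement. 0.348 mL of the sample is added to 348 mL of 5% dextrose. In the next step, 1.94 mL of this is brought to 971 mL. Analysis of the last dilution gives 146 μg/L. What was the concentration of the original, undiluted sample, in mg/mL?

73.1 mg/mL

Overall dilution factor = 1001 × 500.5 = 5.01 × 10⁵.
Original = 146 μg/L × 5.01 × 10⁵ = 7.31 × 10⁷ μg/L = 73.1 mg/mL.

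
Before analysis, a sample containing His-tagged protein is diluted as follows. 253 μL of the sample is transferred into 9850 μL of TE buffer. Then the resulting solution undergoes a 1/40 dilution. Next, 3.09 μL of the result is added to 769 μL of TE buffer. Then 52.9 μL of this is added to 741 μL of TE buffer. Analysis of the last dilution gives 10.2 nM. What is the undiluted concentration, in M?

Overall dilution factor = 39.93 × 40 × 249.9 × 15.01 = 5.99 × 10⁶.
Original = 10.2 nM × 5.99 × 10⁶ = 6.11 × 10⁷ nM = 0.0611 M.

0.0611 M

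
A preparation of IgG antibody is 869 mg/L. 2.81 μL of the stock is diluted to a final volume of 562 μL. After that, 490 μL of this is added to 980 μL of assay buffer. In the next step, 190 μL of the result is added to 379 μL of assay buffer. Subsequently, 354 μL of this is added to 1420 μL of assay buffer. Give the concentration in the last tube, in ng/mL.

Overall dilution factor = 200 × 3 × 2.995 × 5.011 = 9005.
869 mg/L / 9005 = 0.0965 mg/L = 96.5 ng/mL.

96.5 ng/mL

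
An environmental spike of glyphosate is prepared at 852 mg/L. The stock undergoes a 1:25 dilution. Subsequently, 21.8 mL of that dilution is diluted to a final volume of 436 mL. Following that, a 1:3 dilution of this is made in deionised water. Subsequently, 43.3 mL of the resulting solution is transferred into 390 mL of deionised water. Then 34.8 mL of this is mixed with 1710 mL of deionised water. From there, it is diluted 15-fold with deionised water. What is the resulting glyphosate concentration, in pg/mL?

75.5 pg/mL

Overall dilution factor = 25 × 20 × 3 × 10.01 × 50.14 × 15 = 1.13 × 10⁷.
852 mg/L / 1.13 × 10⁷ = 7.55 × 10⁻⁵ mg/L = 75.5 pg/mL.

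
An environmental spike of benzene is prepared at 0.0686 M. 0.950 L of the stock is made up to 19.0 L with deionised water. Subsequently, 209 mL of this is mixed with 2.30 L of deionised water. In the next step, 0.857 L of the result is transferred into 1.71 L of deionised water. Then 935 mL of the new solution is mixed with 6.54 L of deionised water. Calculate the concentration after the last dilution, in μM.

Overall dilution factor = 20 × 12.00 × 2.995 × 7.995 = 5749.
0.0686 M / 5749 = 1.19 × 10⁻⁵ M = 11.9 μM.

11.9 μM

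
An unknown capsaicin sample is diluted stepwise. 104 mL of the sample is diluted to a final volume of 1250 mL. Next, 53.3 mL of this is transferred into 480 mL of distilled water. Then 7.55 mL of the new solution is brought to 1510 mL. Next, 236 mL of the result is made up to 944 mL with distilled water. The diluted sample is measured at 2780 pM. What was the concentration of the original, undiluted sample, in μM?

Overall dilution factor = 12.02 × 10.01 × 200 × 4 = 9.62 × 10⁴.
Original = 2780 pM × 9.62 × 10⁴ = 2.67 × 10⁸ pM = 267 μM.

267 μM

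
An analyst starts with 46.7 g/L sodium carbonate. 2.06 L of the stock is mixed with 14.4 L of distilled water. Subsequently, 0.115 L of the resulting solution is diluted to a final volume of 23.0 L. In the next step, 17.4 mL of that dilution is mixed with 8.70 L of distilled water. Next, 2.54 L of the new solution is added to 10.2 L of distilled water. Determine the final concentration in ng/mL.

11.6 ng/mL

Overall dilution factor = 7.990 × 200 × 501 × 5.016 = 4.02 × 10⁶.
46.7 g/L / 4.02 × 10⁶ = 1.16 × 10⁻⁵ g/L = 11.6 ng/mL.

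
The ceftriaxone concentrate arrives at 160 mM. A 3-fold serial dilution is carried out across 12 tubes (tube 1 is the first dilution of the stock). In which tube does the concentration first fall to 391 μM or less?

tube 6

Tube n has concentration 160 mM / 3ⁿ.
Need 3ⁿ ≥ 160 mM / 391 μM = 409, so n ≥ 5.47.
First such tube: n = 6.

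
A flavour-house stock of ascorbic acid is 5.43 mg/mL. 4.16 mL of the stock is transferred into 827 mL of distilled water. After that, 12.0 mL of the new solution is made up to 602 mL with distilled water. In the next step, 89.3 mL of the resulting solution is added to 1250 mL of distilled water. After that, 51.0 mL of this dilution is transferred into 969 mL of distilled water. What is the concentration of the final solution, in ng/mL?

1.81 ng/mL

Overall dilution factor = 199.8 × 50.17 × 15.00 × 20 = 3.01 × 10⁶.
5.43 mg/mL / 3.01 × 10⁶ = 1.81 × 10⁻⁶ mg/mL = 1.81 ng/mL.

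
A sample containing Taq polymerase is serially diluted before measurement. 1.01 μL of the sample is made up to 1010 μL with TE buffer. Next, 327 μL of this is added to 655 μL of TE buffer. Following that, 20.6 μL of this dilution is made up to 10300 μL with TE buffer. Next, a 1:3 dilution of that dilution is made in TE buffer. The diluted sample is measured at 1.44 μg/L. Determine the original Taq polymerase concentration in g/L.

Overall dilution factor = 1000 × 3.003 × 500 × 3 = 4.50 × 10⁶.
Original = 1.44 μg/L × 4.50 × 10⁶ = 6.49 × 10⁶ μg/L = 6.49 g/L.

6.49 g/L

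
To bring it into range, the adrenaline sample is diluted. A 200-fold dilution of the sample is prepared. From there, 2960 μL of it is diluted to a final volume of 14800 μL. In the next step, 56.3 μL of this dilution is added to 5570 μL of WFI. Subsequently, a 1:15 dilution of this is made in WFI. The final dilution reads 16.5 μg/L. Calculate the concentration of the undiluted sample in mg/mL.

Overall dilution factor = 200 × 5 × 99.93 × 15 = 1.50 × 10⁶.
Original = 16.5 μg/L × 1.50 × 10⁶ = 2.47 × 10⁷ μg/L = 24.7 mg/mL.

24.7 mg/mL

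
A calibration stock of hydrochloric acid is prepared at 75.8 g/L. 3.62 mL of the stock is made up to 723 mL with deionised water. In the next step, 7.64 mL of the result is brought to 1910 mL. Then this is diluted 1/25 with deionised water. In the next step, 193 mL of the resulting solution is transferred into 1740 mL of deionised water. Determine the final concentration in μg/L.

Overall dilution factor = 199.7 × 250 × 25 × 10.02 = 1.25 × 10⁷.
75.8 g/L / 1.25 × 10⁷ = 6.06 × 10⁻⁶ g/L = 6.06 μg/L.

6.06 μg/L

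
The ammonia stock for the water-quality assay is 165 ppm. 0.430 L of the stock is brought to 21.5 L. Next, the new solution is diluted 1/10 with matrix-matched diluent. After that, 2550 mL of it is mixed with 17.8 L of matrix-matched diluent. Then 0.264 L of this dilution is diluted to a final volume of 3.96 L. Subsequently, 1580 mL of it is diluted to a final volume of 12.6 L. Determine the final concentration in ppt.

Overall dilution factor = 50 × 10 × 7.980 × 15 × 7.975 = 4.77 × 10⁵.
165 ppm / 4.77 × 10⁵ = 3.46 × 10⁻⁴ ppm = 346 ppt.

346 ppt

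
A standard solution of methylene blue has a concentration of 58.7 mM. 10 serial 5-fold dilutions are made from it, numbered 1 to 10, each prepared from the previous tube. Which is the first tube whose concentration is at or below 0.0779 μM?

Tube n has concentration 58.7 mM / 5ⁿ.
Need 5ⁿ ≥ 58.7 mM / 0.0779 μM = 7.54 × 10⁵, so n ≥ 8.41.
First such tube: n = 9.

tube 9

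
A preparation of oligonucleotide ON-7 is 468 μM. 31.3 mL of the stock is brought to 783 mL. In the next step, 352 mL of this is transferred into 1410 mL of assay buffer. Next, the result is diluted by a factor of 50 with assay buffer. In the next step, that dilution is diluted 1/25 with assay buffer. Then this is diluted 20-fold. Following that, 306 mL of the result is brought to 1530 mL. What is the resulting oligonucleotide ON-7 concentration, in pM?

29.9 pM

Overall dilution factor = 25.02 × 5.006 × 50 × 25 × 20 × 5 = 1.57 × 10⁷.
468 μM / 1.57 × 10⁷ = 2.99 × 10⁻⁵ μM = 29.9 pM.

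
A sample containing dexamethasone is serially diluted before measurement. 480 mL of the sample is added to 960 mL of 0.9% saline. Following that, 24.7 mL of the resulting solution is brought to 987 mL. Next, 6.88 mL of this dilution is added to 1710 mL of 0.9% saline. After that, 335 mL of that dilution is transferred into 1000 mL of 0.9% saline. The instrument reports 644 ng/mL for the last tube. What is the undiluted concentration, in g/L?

76.8 g/L

Overall dilution factor = 3 × 39.96 × 249.5 × 3.985 = 1.19 × 10⁵.
Original = 644 ng/mL × 1.19 × 10⁵ = 7.68 × 10⁷ ng/mL = 76.8 g/L.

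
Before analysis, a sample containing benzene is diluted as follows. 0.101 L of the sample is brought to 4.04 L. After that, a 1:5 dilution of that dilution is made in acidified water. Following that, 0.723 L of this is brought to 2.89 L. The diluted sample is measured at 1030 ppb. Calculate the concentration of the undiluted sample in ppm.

Overall dilution factor = 40 × 5 × 3.997 = 799.
Original = 1030 ppb × 799 = 8.23 × 10⁵ ppb = 823 ppm.

823 ppm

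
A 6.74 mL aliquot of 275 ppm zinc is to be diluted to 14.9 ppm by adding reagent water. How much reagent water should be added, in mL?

118 mL

V₂ = C₁V₁/C₂ = 275 × 6.74 / 14.9 = 124 mL.
Diluent to add = V₂ − V₁ = 124 − 6.74 = 118 mL.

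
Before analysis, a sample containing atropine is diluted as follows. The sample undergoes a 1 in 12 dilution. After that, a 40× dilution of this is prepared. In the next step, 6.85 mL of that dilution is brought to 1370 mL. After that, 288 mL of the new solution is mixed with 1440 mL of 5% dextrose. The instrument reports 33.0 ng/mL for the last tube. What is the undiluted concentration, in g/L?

19.0 g/L

Overall dilution factor = 12 × 40 × 200 × 6 = 5.76 × 10⁵.
Original = 33.0 ng/mL × 5.76 × 10⁵ = 1.90 × 10⁷ ng/mL = 19.0 g/L.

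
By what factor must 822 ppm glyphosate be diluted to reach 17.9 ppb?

4.59 × 10⁴

Factor = C₀/C_target = 822 ppm / 17.9 ppb = 4.59 × 10⁴.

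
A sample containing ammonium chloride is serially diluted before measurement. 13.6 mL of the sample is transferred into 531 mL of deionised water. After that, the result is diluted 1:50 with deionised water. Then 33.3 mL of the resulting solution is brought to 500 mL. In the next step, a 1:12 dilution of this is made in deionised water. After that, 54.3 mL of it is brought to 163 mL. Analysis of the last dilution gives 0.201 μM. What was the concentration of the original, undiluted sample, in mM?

Overall dilution factor = 40.04 × 50 × 15.02 × 12 × 3.002 = 1.08 × 10⁶.
Original = 0.201 μM × 1.08 × 10⁶ = 2.18 × 10⁵ μM = 218 mM.

218 mM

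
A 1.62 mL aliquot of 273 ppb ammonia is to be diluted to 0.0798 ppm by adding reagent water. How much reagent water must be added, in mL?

3.92 mL

0.0798 ppm = 79.8 ppb.
V₂ = C₁V₁/C₂ = 273 × 1.62 / 79.8 = 5.54 mL.
Diluent to add = V₂ − V₁ = 5.54 − 1.62 = 3.92 mL.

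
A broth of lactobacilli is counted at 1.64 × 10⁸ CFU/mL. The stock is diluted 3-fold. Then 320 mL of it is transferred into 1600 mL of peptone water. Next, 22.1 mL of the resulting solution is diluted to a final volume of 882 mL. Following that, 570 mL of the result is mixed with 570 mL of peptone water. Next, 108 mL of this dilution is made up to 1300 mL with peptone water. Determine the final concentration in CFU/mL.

9480 CFU/mL

Overall dilution factor = 3 × 6 × 39.91 × 2 × 12.04 = 1.73 × 10⁴.
1.64 × 10⁸ CFU/mL / 1.73 × 10⁴ = 9480 CFU/mL.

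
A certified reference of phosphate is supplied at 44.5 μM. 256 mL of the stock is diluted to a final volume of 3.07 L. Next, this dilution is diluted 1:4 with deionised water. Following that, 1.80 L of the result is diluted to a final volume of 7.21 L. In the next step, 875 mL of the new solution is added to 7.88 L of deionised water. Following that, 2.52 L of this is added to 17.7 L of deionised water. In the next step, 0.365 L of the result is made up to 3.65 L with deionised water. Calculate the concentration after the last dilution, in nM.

Overall dilution factor = 11.99 × 4 × 4.006 × 10.01 × 8.024 × 10 = 1.54 × 10⁵.
44.5 μM / 1.54 × 10⁵ = 2.88 × 10⁻⁴ μM = 0.288 nM.

0.288 nM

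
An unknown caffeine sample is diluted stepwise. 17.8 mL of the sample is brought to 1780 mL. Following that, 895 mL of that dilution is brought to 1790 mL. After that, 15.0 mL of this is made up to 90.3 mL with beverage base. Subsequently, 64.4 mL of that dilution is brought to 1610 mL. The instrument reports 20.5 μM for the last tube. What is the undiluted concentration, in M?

0.617 M

Overall dilution factor = 100 × 2 × 6.020 × 25 = 3.01 × 10⁴.
Original = 20.5 μM × 3.01 × 10⁴ = 6.17 × 10⁵ μM = 0.617 M.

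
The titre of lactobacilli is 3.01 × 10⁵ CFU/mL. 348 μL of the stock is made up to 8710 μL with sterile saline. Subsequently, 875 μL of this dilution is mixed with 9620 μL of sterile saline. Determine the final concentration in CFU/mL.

Overall dilution factor = 25.03 × 11.99 = 300.
3.01 × 10⁵ CFU/mL / 300 = 1000 CFU/mL.

1000 CFU/mL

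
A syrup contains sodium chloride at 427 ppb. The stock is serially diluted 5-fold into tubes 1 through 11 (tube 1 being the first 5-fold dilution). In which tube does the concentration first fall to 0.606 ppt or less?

Tube n has concentration 427 ppb / 5ⁿ.
Need 5ⁿ ≥ 427 ppb / 0.606 ppt = 7.05 × 10⁵, so n ≥ 8.37.
First such tube: n = 9.

tube 9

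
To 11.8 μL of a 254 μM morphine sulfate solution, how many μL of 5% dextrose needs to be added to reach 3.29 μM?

899 μL

V₂ = C₁V₁/C₂ = 254 × 11.8 / 3.29 = 911 μL.
Diluent to add = V₂ − V₁ = 911 − 11.8 = 899 μL.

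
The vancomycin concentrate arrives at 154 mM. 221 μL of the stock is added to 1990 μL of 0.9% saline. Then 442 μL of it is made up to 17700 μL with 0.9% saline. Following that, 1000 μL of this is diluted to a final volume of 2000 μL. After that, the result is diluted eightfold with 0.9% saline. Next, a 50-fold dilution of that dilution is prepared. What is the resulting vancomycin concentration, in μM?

0.480 μM

Overall dilution factor = 10.00 × 40.05 × 2 × 8 × 50 = 3.21 × 10⁵.
154 mM / 3.21 × 10⁵ = 4.80 × 10⁻⁴ mM = 0.480 μM.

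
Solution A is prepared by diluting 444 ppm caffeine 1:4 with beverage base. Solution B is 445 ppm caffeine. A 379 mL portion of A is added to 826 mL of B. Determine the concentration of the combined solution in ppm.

340 ppm

C_A = 444 ppm / 4 = 111 ppm.
C_mix = (C_A·V_A + C_B·V_B)/(V_A + V_B) = (111×379 + 445×826) / 1205 = 340 ppm.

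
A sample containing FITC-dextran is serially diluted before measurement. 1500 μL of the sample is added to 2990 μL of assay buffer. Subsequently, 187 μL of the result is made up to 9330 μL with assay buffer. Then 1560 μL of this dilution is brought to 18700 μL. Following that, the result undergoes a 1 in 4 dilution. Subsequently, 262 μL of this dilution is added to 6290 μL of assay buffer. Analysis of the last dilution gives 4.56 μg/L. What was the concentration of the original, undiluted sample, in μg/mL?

817 μg/mL

Overall dilution factor = 2.993 × 49.89 × 11.99 × 4 × 25.01 = 1.79 × 10⁵.
Original = 4.56 μg/L × 1.79 × 10⁵ = 8.17 × 10⁵ μg/L = 817 μg/mL.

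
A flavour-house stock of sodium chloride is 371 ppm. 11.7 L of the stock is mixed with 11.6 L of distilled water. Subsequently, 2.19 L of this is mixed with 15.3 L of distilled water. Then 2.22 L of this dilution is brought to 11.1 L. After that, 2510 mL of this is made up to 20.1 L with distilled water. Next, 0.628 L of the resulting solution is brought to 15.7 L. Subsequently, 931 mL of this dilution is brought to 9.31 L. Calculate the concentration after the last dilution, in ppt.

Overall dilution factor = 1.991 × 7.986 × 5 × 8.008 × 25 × 10 = 1.59 × 10⁵.
371 ppm / 1.59 × 10⁵ = 2.33 × 10⁻³ ppm = 2330 ppt.

2330 ppt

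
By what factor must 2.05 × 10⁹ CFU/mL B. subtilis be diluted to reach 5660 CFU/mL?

Factor = C₀/C_target = 2.05 × 10⁹ CFU/mL / 5660 CFU/mL = 3.62 × 10⁵.

3.62 × 10⁵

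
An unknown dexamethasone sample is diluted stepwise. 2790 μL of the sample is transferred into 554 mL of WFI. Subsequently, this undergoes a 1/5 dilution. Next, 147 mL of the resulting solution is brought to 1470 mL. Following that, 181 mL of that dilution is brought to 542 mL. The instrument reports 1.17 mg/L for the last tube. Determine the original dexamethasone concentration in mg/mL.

Overall dilution factor = 199.6 × 5 × 10 × 2.994 = 2.99 × 10⁴.
Original = 1.17 mg/L × 2.99 × 10⁴ = 3.50 × 10⁴ mg/L = 35.0 mg/mL.

35.0 mg/mL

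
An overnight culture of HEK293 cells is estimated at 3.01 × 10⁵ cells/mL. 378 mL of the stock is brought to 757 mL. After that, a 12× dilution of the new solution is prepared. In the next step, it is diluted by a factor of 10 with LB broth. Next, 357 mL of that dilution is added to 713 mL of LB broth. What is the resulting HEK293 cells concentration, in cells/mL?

418 cells/mL

Overall dilution factor = 2.003 × 12 × 10 × 2.997 = 720.
3.01 × 10⁵ cells/mL / 720 = 418 cells/mL.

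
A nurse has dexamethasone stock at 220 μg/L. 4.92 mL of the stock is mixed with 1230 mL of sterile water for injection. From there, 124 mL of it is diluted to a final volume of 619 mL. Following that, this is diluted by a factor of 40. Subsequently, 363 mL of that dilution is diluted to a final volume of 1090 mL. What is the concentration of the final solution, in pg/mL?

Overall dilution factor = 251 × 4.992 × 40 × 3.003 = 1.50 × 10⁵.
220 μg/L / 1.50 × 10⁵ = 1.46 × 10⁻³ μg/L = 1.46 pg/mL.

1.46 pg/mL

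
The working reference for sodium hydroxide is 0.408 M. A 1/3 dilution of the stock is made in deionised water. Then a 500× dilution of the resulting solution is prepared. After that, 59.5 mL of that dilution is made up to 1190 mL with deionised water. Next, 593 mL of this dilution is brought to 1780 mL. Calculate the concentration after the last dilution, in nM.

4530 nM

Overall dilution factor = 3 × 500 × 20 × 3.002 = 9.01 × 10⁴.
0.408 M / 9.01 × 10⁴ = 4.53 × 10⁻⁶ M = 4530 nM.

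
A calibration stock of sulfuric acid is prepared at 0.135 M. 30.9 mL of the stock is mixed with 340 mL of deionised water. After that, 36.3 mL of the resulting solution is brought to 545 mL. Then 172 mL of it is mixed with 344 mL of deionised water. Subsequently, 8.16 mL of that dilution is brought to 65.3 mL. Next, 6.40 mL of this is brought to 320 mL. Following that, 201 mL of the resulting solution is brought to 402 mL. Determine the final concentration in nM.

Overall dilution factor = 12.00 × 15.01 × 3 × 8.002 × 50 × 2 = 4.33 × 10⁵.
0.135 M / 4.33 × 10⁵ = 3.12 × 10⁻⁷ M = 312 nM.

312 nM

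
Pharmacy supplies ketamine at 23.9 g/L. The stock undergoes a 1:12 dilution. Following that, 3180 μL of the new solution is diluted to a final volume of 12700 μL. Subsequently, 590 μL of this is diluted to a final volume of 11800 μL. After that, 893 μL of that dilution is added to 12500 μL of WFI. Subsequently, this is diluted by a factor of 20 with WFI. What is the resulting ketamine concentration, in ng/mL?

83.1 ng/mL

Overall dilution factor = 12 × 3.994 × 20 × 15.00 × 20 = 2.88 × 10⁵.
23.9 g/L / 2.88 × 10⁵ = 8.31 × 10⁻⁵ g/L = 83.1 ng/mL.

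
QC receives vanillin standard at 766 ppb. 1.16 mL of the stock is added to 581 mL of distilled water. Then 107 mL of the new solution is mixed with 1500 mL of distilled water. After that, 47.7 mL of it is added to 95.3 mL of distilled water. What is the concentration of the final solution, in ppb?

0.0339 ppb

Overall dilution factor = 501.9 × 15.02 × 2.998 = 2.26 × 10⁴.
766 ppb / 2.26 × 10⁴ = 0.0339 ppb.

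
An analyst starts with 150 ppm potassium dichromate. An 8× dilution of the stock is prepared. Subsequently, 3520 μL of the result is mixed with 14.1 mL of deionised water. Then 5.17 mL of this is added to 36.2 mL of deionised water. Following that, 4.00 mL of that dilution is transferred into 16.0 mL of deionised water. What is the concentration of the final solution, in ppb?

93.6 ppb

Overall dilution factor = 8 × 5.006 × 8.002 × 5 = 1602.
150 ppm / 1602 = 0.0936 ppm = 93.6 ppb.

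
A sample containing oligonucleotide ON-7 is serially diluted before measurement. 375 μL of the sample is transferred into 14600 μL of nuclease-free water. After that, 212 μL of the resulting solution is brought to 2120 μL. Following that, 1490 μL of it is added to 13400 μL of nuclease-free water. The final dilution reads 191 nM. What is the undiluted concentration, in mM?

Overall dilution factor = 39.93 × 10 × 9.993 = 3991.
Original = 191 nM × 3991 = 7.62 × 10⁵ nM = 0.762 mM.

0.762 mM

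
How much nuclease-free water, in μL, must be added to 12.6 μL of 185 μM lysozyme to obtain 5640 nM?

401 μL

5640 nM = 5.64 μM.
V₂ = C₁V₁/C₂ = 185 × 12.6 / 5.64 = 413 μL.
Diluent to add = V₂ − V₁ = 413 − 12.6 = 401 μL.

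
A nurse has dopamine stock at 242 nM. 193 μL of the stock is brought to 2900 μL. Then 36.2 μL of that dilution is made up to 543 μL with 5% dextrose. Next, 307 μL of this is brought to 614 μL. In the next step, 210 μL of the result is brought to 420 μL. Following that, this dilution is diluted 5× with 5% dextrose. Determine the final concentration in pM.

53.7 pM

Overall dilution factor = 15.03 × 15 × 2 × 2 × 5 = 4508.
242 nM / 4508 = 0.0537 nM = 53.7 pM.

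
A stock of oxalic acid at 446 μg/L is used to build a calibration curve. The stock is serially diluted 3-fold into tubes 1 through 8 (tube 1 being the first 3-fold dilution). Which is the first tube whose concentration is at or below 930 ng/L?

Tube n has concentration 446 μg/L / 3ⁿ.
Need 3ⁿ ≥ 446 μg/L / 930 ng/L = 480, so n ≥ 5.62.
First such tube: n = 6.

tube 6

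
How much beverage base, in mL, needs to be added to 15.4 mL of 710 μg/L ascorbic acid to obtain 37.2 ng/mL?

37.2 ng/mL = 37.2 μg/L.
V₂ = C₁V₁/C₂ = 710 × 15.4 / 37.2 = 294 mL.
Diluent to add = V₂ − V₁ = 294 − 15.4 = 279 mL.

279 mL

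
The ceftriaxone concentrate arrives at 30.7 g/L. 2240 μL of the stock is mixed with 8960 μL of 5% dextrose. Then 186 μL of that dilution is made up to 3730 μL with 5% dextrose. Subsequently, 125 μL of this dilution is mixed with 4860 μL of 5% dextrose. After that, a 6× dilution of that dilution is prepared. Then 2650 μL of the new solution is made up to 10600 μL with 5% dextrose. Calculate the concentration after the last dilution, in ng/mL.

320 ng/mL

Overall dilution factor = 5 × 20.05 × 39.88 × 6 × 4 = 9.60 × 10⁴.
30.7 g/L / 9.60 × 10⁴ = 3.20 × 10⁻⁴ g/L = 320 ng/mL.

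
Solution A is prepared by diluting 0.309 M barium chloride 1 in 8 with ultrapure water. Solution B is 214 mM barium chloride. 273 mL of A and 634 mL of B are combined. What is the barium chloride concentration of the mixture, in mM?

161 mM

C_A = 0.309 M / 8 = 0.0386 M.
C_B = 214 mM = 0.214 M.
C_mix = (C_A·V_A + C_B·V_B)/(V_A + V_B) = (0.0386×273 + 0.214×634) / 907.0 = 0.161 M = 161 mM.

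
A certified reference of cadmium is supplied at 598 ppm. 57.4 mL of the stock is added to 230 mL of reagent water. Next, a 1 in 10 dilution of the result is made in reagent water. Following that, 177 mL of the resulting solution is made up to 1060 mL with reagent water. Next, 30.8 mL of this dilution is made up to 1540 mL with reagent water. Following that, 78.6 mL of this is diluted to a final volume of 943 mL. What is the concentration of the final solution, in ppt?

Overall dilution factor = 5.007 × 10 × 5.989 × 50 × 12.00 = 1.80 × 10⁵.
598 ppm / 1.80 × 10⁵ = 3.32 × 10⁻³ ppm = 3320 ppt.

3320 ppt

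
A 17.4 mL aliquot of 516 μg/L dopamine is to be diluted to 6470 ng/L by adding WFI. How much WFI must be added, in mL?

6470 ng/L = 6.47 μg/L.
V₂ = C₁V₁/C₂ = 516 × 17.4 / 6.47 = 1388 mL.
Diluent to add = V₂ − V₁ = 1388 − 17.4 = 1370 mL.

1370 mL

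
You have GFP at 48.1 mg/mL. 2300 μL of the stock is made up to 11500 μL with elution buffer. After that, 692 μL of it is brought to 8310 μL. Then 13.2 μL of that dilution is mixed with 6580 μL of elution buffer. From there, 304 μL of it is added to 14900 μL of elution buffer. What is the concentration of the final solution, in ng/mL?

32.1 ng/mL

Overall dilution factor = 5 × 12.01 × 499.5 × 50.01 = 1.50 × 10⁶.
48.1 mg/mL / 1.50 × 10⁶ = 3.21 × 10⁻⁵ mg/mL = 32.1 ng/mL.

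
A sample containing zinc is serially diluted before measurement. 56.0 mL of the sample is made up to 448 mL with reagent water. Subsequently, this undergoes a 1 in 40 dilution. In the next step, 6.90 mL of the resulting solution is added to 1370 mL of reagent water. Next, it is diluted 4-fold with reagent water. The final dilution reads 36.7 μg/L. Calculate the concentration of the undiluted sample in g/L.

9.37 g/L

Overall dilution factor = 8 × 40 × 199.6 × 4 = 2.55 × 10⁵.
Original = 36.7 μg/L × 2.55 × 10⁵ = 9.37 × 10⁶ μg/L = 9.37 g/L.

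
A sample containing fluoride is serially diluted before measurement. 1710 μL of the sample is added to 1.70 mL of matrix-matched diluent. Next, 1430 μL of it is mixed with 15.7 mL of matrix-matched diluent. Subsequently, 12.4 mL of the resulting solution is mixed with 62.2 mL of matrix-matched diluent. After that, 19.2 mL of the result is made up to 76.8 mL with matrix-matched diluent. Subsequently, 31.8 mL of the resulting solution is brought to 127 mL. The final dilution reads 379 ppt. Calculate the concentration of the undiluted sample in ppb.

Overall dilution factor = 1.994 × 11.98 × 6.016 × 4 × 3.994 = 2296.
Original = 379 ppt × 2296 = 8.70 × 10⁵ ppt = 870 ppb.

870 ppb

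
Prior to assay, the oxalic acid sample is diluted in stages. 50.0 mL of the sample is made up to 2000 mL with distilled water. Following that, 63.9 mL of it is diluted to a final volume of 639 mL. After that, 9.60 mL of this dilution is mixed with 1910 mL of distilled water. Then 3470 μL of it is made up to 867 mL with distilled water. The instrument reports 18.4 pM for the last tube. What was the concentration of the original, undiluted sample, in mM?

0.368 mM

Overall dilution factor = 40 × 10 × 200.0 × 249.9 = 2.00 × 10⁷.
Original = 18.4 pM × 2.00 × 10⁷ = 3.68 × 10⁸ pM = 0.368 mM.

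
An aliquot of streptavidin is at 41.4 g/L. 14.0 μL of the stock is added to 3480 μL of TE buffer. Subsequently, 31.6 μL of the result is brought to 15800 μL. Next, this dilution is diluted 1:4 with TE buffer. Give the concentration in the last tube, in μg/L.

82.9 μg/L

Overall dilution factor = 249.6 × 500 × 4 = 4.99 × 10⁵.
41.4 g/L / 4.99 × 10⁵ = 8.29 × 10⁻⁵ g/L = 82.9 μg/L.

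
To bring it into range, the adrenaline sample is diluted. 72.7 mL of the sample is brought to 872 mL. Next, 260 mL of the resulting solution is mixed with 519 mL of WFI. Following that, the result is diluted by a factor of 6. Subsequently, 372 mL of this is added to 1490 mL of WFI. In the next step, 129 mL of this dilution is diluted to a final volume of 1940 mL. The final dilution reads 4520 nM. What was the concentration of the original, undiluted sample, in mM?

73.4 mM

Overall dilution factor = 11.99 × 2.996 × 6 × 5.005 × 15.04 = 1.62 × 10⁴.
Original = 4520 nM × 1.62 × 10⁴ = 7.34 × 10⁷ nM = 73.4 mM.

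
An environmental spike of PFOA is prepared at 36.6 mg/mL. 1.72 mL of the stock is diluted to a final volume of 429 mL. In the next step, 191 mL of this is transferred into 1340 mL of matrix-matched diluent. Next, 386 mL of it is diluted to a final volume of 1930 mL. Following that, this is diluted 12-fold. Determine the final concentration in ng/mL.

Overall dilution factor = 249.4 × 8.016 × 5 × 12 = 1.20 × 10⁵.
36.6 mg/mL / 1.20 × 10⁵ = 3.05 × 10⁻⁴ mg/mL = 305 ng/mL.

305 ng/mL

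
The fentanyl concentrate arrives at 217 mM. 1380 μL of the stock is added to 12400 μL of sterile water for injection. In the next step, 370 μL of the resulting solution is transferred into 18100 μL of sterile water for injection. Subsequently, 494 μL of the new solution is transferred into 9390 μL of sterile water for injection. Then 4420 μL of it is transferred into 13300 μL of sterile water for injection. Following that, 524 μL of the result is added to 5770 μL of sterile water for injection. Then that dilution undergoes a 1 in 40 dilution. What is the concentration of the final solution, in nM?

11.3 nM

Overall dilution factor = 9.986 × 49.92 × 20.01 × 4.009 × 12.01 × 40 = 1.92 × 10⁷.
217 mM / 1.92 × 10⁷ = 1.13 × 10⁻⁵ mM = 11.3 nM.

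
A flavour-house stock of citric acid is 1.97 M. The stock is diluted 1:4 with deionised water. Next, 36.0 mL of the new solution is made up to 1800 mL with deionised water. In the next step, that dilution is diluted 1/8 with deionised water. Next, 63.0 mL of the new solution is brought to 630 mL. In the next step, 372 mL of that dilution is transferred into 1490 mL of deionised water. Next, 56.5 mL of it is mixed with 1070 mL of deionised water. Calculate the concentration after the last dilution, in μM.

Overall dilution factor = 4 × 50 × 8 × 10 × 5.005 × 19.94 = 1.60 × 10⁶.
1.97 M / 1.60 × 10⁶ = 1.23 × 10⁻⁶ M = 1.23 μM.

1.23 μM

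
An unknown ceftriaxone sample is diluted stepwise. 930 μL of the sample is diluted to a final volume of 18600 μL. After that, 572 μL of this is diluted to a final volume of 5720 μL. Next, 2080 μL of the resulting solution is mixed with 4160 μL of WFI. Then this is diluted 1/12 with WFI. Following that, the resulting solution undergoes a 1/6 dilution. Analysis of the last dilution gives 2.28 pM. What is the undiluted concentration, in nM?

98.5 nM

Overall dilution factor = 20 × 10 × 3 × 12 × 6 = 4.32 × 10⁴.
Original = 2.28 pM × 4.32 × 10⁴ = 9.85 × 10⁴ pM = 98.5 nM.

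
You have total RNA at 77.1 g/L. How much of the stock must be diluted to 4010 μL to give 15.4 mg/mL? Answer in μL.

15.4 mg/mL = 15.4 g/L.
V₁ = C₂V₂/C₁ = 15.4 × 4010 / 77.1 = 801 μL.

801 μL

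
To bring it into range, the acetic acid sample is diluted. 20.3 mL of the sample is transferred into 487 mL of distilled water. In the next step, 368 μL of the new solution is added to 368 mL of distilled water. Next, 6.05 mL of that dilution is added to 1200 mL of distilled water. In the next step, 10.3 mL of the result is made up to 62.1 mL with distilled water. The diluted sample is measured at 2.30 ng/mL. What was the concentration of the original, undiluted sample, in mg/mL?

Overall dilution factor = 24.99 × 1001 × 199.3 × 6.029 = 3.01 × 10⁷.
Original = 2.30 ng/mL × 3.01 × 10⁷ = 6.92 × 10⁷ ng/mL = 69.2 mg/mL.

69.2 mg/mL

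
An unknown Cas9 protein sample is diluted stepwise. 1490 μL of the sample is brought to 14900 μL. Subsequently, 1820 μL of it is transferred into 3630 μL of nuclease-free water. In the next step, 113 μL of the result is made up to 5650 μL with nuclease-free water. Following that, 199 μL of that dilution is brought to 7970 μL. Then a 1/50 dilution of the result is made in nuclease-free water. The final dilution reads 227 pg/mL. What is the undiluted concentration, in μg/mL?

Overall dilution factor = 10 × 2.995 × 50 × 40.05 × 50 = 3.00 × 10⁶.
Original = 227 pg/mL × 3.00 × 10⁶ = 6.81 × 10⁸ pg/mL = 681 μg/mL.

681 μg/mL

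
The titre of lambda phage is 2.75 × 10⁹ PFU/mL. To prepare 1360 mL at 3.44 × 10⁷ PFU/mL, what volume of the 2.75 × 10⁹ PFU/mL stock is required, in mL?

17.0 mL

V₁ = C₂V₂/C₁ = 3.44 × 10⁷ × 1360 / 2.75 × 10⁹ = 17.0 mL.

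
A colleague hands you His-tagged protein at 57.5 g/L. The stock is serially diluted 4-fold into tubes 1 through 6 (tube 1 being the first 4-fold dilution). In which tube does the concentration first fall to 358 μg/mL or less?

tube 4

Tube n has concentration 57.5 g/L / 4ⁿ.
Need 4ⁿ ≥ 57.5 g/L / 358 μg/mL = 161, so n ≥ 3.66.
First such tube: n = 4.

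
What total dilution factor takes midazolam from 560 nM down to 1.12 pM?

Factor = C₀/C_target = 560 nM / 1.12 pM = 5.00 × 10⁵.

5.00 × 10⁵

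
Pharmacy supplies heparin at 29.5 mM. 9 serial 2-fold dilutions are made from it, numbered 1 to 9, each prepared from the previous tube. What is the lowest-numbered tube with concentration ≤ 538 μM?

Tube n has concentration 29.5 mM / 2ⁿ.
Need 2ⁿ ≥ 29.5 mM / 538 μM = 54.8, so n ≥ 5.78.
First such tube: n = 6.

tube 6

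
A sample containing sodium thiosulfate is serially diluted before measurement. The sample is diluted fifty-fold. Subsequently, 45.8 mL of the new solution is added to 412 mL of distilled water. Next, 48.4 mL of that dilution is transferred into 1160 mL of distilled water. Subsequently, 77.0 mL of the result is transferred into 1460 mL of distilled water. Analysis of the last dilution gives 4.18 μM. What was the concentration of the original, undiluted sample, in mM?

1040 mM

Overall dilution factor = 50 × 9.996 × 24.97 × 19.96 = 2.49 × 10⁵.
Original = 4.18 μM × 2.49 × 10⁵ = 1.04 × 10⁶ μM = 1040 mM.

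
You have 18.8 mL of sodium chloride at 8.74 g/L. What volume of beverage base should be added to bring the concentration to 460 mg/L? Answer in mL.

460 mg/L = 0.460 g/L.
V₂ = C₁V₁/C₂ = 8.74 × 18.8 / 0.460 = 357 mL.
Diluent to add = V₂ − V₁ = 357 − 18.8 = 338 mL.

338 mL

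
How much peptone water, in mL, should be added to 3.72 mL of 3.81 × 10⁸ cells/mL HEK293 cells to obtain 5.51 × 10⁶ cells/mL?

V₂ = C₁V₁/C₂ = 3.81 × 10⁸ × 3.72 / 5.51 × 10⁶ = 257 mL.
Diluent to add = V₂ − V₁ = 257 − 3.72 = 254 mL.

254 mL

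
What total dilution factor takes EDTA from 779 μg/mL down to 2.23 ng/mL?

3.49 × 10⁵

Factor = C₀/C_target = 779 μg/mL / 2.23 ng/mL = 3.49 × 10⁵.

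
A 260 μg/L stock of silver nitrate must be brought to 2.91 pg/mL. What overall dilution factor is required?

8.93 × 10⁴

Factor = C₀/C_target = 260 μg/L / 2.91 pg/mL = 8.93 × 10⁴.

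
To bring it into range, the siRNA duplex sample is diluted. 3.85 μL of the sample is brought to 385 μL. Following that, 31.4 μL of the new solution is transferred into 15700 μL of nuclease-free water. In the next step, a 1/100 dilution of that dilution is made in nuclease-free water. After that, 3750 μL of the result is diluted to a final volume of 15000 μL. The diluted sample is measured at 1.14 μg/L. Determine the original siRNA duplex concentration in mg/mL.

22.8 mg/mL

Overall dilution factor = 100 × 501 × 100 × 4 = 2.00 × 10⁷.
Original = 1.14 μg/L × 2.00 × 10⁷ = 2.28 × 10⁷ μg/L = 22.8 mg/mL.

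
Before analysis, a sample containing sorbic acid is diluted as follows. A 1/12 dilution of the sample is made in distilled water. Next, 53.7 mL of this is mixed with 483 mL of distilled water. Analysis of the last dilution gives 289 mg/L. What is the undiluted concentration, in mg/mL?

34.7 mg/mL

Overall dilution factor = 12 × 9.994 = 120.
Original = 289 mg/L × 120 = 3.47 × 10⁴ mg/L = 34.7 mg/mL.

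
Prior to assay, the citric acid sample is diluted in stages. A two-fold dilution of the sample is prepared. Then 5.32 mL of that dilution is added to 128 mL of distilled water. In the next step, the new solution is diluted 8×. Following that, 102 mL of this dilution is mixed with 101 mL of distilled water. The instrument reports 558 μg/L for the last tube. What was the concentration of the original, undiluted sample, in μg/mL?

445 μg/mL

Overall dilution factor = 2 × 25.06 × 8 × 1.990 = 798.
Original = 558 μg/L × 798 = 4.45 × 10⁵ μg/L = 445 μg/mL.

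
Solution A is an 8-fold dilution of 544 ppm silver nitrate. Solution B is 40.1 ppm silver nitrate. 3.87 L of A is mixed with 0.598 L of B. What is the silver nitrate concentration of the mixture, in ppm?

64.3 ppm

C_A = 544 ppm / 8 = 68.0 ppm.
C_mix = (C_A·V_A + C_B·V_B)/(V_A + V_B) = (68.0×3.87 + 40.1×0.598) / 4.468 = 64.3 ppm.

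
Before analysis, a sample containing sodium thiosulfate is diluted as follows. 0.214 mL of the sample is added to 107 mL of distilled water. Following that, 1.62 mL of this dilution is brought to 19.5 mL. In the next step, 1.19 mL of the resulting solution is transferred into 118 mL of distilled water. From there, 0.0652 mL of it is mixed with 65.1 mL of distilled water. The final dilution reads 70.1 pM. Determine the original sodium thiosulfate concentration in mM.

Overall dilution factor = 501 × 12.04 × 100.2 × 999.5 = 6.04 × 10⁸.
Original = 70.1 pM × 6.04 × 10⁸ = 4.23 × 10¹⁰ pM = 42.3 mM.

42.3 mM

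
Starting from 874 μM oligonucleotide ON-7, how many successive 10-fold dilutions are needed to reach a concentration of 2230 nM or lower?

Need 10ⁿ ≥ 392, so n ≥ log(392)/log(10) = 2.59.
Minimum whole steps: n = 3.

3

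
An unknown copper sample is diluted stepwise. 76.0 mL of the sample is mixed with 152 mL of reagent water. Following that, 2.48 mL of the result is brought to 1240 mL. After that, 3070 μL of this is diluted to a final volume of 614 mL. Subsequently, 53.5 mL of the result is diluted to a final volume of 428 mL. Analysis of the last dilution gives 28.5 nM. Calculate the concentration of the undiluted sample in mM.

Overall dilution factor = 3 × 500 × 200 × 8 = 2.40 × 10⁶.
Original = 28.5 nM × 2.40 × 10⁶ = 6.84 × 10⁷ nM = 68.4 mM.

68.4 mM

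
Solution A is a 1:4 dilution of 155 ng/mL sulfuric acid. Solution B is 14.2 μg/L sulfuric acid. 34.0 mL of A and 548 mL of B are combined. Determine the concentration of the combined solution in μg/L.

15.6 μg/L

C_A = 155 ng/mL / 4 = 38.8 ng/mL.
C_B = 14.2 μg/L = 14.2 ng/mL.
C_mix = (C_A·V_A + C_B·V_B)/(V_A + V_B) = (38.8×34.0 + 14.2×548) / 582.0 = 15.6 ng/mL = 15.6 μg/L.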